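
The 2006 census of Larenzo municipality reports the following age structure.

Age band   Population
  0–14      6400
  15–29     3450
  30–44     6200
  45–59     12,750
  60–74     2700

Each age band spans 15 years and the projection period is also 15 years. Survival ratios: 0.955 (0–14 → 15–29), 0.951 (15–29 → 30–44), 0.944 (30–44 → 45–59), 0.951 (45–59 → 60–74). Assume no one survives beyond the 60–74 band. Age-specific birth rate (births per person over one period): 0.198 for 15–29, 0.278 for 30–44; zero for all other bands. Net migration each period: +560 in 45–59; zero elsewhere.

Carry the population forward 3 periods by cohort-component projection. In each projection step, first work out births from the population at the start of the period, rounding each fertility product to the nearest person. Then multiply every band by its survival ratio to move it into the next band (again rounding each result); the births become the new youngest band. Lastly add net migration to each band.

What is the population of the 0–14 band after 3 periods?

2071

After projecting period 1:
Births: 3450 * 0.198 = 683, 6200 * 0.278 = 1724 → total 2407
15–29: 6400 * 0.955 = 6112
30–44: 3450 * 0.951 = 3281
45–59: 6200 * 0.944 = 5853
60–74: 12750 * 0.951 = 12125
Net migration: 45–59 + 560 → 6413
End of period: [2407, 6112, 3281, 6413, 12125]
After projecting period 2:
Births: 6112 * 0.198 = 1210, 3281 * 0.278 = 912 → total 2122
15–29: 2407 * 0.955 = 2299
30–44: 6112 * 0.951 = 5813
45–59: 3281 * 0.944 = 3097
60–74: 6413 * 0.951 = 6099
Net migration: 45–59 + 560 → 3657
End of period: [2122, 2299, 5813, 3657, 6099]
After projecting period 3:
Births: 2299 * 0.198 = 455, 5813 * 0.278 = 1616 → total 2071
15–29: 2122 * 0.955 = 2027
30–44: 2299 * 0.951 = 2186
45–59: 5813 * 0.944 = 5487
60–74: 3657 * 0.951 = 3478
Net migration: 45–59 + 560 → 6047
End of period: [2071, 2027, 2186, 6047, 3478]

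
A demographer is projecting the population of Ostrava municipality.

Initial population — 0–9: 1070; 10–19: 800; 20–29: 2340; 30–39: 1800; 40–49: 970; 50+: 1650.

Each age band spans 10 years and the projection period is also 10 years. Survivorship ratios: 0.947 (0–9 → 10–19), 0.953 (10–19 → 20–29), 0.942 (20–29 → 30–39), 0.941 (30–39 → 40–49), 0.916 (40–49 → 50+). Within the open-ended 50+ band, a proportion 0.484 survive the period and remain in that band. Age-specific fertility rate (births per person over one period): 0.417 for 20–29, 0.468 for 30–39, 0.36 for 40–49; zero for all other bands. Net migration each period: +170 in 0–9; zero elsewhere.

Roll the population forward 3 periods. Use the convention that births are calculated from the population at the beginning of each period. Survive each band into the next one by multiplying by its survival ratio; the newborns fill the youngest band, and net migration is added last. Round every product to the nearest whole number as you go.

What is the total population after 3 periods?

Period 1.
Births: 2340 × 0.417 = 976, 1800 × 0.468 = 842, 970 × 0.36 = 349 → 2167
10–19: 1070 × 0.947 = 1013
20–29: 800 × 0.953 = 762
30–39: 2340 × 0.942 = 2204
40–49: 1800 × 0.941 = 1694
50+: 970 × 0.916 + 1650 × 0.484 = 889 + 799 = 1688
Net migration: 0–9 + 170 → 2337
Population now: 0–9=2337, 10–19=1013, 20–29=762, 30–39=2204, 40–49=1694, 50+=1688
Period 2.
Births: 762 × 0.417 = 318, 2204 × 0.468 = 1031, 1694 × 0.36 = 610 → 1959
10–19: 2337 × 0.947 = 2213
20–29: 1013 × 0.953 = 965
30–39: 762 × 0.942 = 718
40–49: 2204 × 0.941 = 2074
50+: 1694 × 0.916 + 1688 × 0.484 = 1552 + 817 = 2369
Net migration: 0–9 + 170 → 2129
Population now: 0–9=2129, 10–19=2213, 20–29=965, 30–39=718, 40–49=2074, 50+=2369
Period 3.
Births: 965 × 0.417 = 402, 718 × 0.468 = 336, 2074 × 0.36 = 747 → 1485
10–19: 2129 × 0.947 = 2016
20–29: 2213 × 0.953 = 2109
30–39: 965 × 0.942 = 909
40–49: 718 × 0.941 = 676
50+: 2074 × 0.916 + 2369 × 0.484 = 1900 + 1147 = 3047
Net migration: 0–9 + 170 → 1655
Population now: 0–9=1655, 10–19=2016, 20–29=2109, 30–39=909, 40–49=676, 50+=3047
Total after period 3: 1655 + 2016 + 2109 + 909 + 676 + 3047 = 10412

10412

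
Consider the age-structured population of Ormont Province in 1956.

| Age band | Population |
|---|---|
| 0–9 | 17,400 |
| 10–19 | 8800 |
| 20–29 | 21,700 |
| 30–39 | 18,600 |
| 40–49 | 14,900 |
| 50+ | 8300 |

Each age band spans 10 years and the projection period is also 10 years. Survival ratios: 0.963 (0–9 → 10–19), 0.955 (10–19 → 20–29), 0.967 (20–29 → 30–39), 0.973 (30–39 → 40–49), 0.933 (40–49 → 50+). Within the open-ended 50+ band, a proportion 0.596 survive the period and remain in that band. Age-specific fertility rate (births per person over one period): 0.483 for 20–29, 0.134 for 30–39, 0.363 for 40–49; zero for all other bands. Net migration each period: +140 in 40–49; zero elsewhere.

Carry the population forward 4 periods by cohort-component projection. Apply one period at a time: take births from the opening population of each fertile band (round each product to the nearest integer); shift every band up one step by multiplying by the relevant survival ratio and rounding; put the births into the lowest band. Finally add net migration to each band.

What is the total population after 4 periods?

After projecting period 1:
Births: 21700 × 0.483 = 10481, 18600 × 0.134 = 2492, 14900 × 0.363 = 5409 → total 18382
10–19: 17400 × 0.963 = 16756
20–29: 8800 × 0.955 = 8404
30–39: 21700 × 0.967 = 20984
40–49: 18600 × 0.973 = 18098
50+: 14900 × 0.933 + 8300 × 0.596 = 13902 + 4947 = 18849
Net migration: 40–49 + 140 → 18238
→ [18382, 16756, 8404, 20984, 18238, 18849]
After projecting period 2:
Births: 8404 × 0.483 = 4059, 20984 × 0.134 = 2812, 18238 × 0.363 = 6620 → total 13491
10–19: 18382 × 0.963 = 17702
20–29: 16756 × 0.955 = 16002
30–39: 8404 × 0.967 = 8127
40–49: 20984 × 0.973 = 20417
50+: 18238 × 0.933 + 18849 × 0.596 = 17016 + 11234 = 28250
Net migration: 40–49 + 140 → 20557
→ [13491, 17702, 16002, 8127, 20557, 28250]
After projecting period 3:
Births: 16002 × 0.483 = 7729, 8127 × 0.134 = 1089, 20557 × 0.363 = 7462 → total 16280
10–19: 13491 × 0.963 = 12992
20–29: 17702 × 0.955 = 16905
30–39: 16002 × 0.967 = 15474
40–49: 8127 × 0.973 = 7908
50+: 20557 × 0.933 + 28250 × 0.596 = 19180 + 16837 = 36017
Net migration: 40–49 + 140 → 8048
→ [16280, 12992, 16905, 15474, 8048, 36017]
After projecting period 4:
Births: 16905 × 0.483 = 8165, 15474 × 0.134 = 2074, 8048 × 0.363 = 2921 → total 13160
10–19: 16280 × 0.963 = 15678
20–29: 12992 × 0.955 = 12407
30–39: 16905 × 0.967 = 16347
40–49: 15474 × 0.973 = 15056
50+: 8048 × 0.933 + 36017 × 0.596 = 7509 + 21466 = 28975
Net migration: 40–49 + 140 → 15196
→ [13160, 15678, 12407, 16347, 15196, 28975]
Total after period 4: 13160 + 15678 + 12407 + 16347 + 15196 + 28975 = 101763

101763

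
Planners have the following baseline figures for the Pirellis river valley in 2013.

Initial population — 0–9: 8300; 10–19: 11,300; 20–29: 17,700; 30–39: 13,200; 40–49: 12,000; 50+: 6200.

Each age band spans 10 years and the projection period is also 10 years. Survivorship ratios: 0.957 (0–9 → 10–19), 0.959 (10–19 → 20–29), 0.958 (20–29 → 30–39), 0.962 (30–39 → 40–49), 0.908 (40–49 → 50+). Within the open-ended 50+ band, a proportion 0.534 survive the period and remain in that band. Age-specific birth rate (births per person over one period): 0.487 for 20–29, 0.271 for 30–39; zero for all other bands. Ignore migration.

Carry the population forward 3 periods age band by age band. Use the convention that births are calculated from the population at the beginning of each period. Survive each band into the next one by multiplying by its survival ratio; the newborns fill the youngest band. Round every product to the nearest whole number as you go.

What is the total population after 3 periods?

69469

(Bands numbered youngest = 1 to oldest = 6.)
Period 1:
Births: 17700 × 0.487 = 8620  |  13200 × 0.271 = 3577 → total 12197
Band 2: 8300 × 0.957 = 7943
Band 3: 11300 × 0.959 = 10837
Band 4: 17700 × 0.958 = 16957
Band 5: 13200 × 0.962 = 12698
Band 6: 12000 × 0.908 + 6200 × 0.534 = 10896 + 3311 = 14207
End of period: [12197, 7943, 10837, 16957, 12698, 14207]
Period 2:
Births: 10837 × 0.487 = 5278  |  16957 × 0.271 = 4595 → total 9873
Band 2: 12197 × 0.957 = 11673
Band 3: 7943 × 0.959 = 7617
Band 4: 10837 × 0.958 = 10382
Band 5: 16957 × 0.962 = 16313
Band 6: 12698 × 0.908 + 14207 × 0.534 = 11530 + 7587 = 19117
End of period: [9873, 11673, 7617, 10382, 16313, 19117]
Period 3:
Births: 7617 × 0.487 = 3709  |  10382 × 0.271 = 2814 → total 6523
Band 2: 9873 × 0.957 = 9448
Band 3: 11673 × 0.959 = 11194
Band 4: 7617 × 0.958 = 7297
Band 5: 10382 × 0.962 = 9987
Band 6: 16313 × 0.908 + 19117 × 0.534 = 14812 + 10208 = 25020
End of period: [6523, 9448, 11194, 7297, 9987, 25020]
Total after period 3: 6523 + 9448 + 11194 + 7297 + 9987 + 25020 = 69469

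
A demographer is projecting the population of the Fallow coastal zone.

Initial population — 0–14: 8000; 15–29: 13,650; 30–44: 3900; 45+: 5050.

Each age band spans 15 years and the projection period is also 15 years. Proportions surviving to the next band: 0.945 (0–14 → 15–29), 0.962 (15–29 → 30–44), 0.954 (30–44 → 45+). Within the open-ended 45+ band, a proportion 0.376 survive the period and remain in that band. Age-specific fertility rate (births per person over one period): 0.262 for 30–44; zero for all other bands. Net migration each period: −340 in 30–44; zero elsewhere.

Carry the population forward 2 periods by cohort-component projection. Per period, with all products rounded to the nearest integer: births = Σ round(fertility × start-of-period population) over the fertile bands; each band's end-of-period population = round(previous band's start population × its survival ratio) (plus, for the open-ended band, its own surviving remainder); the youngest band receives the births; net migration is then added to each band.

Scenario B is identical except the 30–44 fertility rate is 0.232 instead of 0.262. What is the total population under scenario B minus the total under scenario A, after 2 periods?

Call the bands 1 to 4, youngest first.
Period 1.
Births: 3900 * 0.262 = 1022
Band 2: 8000 * 0.945 = 7560
Band 3: 13650 * 0.962 = 13131
Band 4: 3900 * 0.954 + 5050 * 0.376 = 3721 + 1899 = 5620
Net migration: Band 3 − 340 → 12791
End of period: [1022, 7560, 12791, 5620]
Period 2.
Births: 12791 * 0.262 = 3351
Band 2: 1022 * 0.945 = 966
Band 3: 7560 * 0.962 = 7273
Band 4: 12791 * 0.954 + 5620 * 0.376 = 12203 + 2113 = 14316
Net migration: Band 3 − 340 → 6933
End of period: [3351, 966, 6933, 14316]
Scenario A total after 2 periods: 25566
Scenario B projection —
Period 1.
Births: 3900 * 0.232 = 905
Band 2: 8000 * 0.945 = 7560
Band 3: 13650 * 0.962 = 13131
Band 4: 3900 * 0.954 + 5050 * 0.376 = 3721 + 1899 = 5620
Net migration: Band 3 − 340 → 12791
End of period: [905, 7560, 12791, 5620]
Period 2.
Births: 12791 * 0.232 = 2968
Band 2: 905 * 0.945 = 855
Band 3: 7560 * 0.962 = 7273
Band 4: 12791 * 0.954 + 5620 * 0.376 = 12203 + 2113 = 14316
Net migration: Band 3 − 340 → 6933
End of period: [2968, 855, 6933, 14316]
Scenario B total after 2 periods: 25072
Difference B − A = 25072 − 25566 = -494

-494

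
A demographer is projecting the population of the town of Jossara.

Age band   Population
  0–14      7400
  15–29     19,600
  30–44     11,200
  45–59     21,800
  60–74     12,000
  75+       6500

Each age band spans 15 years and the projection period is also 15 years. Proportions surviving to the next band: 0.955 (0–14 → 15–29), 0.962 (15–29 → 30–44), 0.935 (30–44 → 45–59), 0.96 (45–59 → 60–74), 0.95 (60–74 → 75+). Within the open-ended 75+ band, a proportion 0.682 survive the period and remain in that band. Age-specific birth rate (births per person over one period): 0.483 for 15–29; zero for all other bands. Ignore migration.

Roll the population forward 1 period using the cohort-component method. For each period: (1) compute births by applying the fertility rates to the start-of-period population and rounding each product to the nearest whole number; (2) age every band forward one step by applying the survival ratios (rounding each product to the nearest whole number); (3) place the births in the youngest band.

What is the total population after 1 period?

[period 1]
Births: 19600 * 0.483 = 9467
15–29: 7400 * 0.955 = 7067
30–44: 19600 * 0.962 = 18855
45–59: 11200 * 0.935 = 10472
60–74: 21800 * 0.96 = 20928
75+: 12000 * 0.95 + 6500 * 0.682 = 11400 + 4433 = 15833
Population now: 0–14=9467, 15–29=7067, 30–44=18855, 45–59=10472, 60–74=20928, 75+=15833
Total after period 1: 9467 + 7067 + 18855 + 10472 + 20928 + 15833 = 82622

82622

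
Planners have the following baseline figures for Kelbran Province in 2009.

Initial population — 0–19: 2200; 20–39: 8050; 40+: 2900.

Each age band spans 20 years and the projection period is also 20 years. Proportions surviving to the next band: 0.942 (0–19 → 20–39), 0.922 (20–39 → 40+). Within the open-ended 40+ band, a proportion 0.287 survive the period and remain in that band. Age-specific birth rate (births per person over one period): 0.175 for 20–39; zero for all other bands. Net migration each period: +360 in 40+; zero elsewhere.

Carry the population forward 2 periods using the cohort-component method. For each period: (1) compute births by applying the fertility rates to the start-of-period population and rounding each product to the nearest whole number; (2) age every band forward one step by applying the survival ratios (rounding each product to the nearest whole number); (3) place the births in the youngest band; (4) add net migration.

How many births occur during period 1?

1409

Numbering the groups 1..3 from youngest to oldest:
[period 1]
Births: 8050 × 0.175 = 1409
Group 2: 2200 × 0.942 = 2072
Group 3: 8050 × 0.922 + 2900 × 0.287 = 7422 + 832 = 8254
Net migration: Group 3 + 360 → 8614
Population now: 0–19=1409, 20–39=2072, 40+=8614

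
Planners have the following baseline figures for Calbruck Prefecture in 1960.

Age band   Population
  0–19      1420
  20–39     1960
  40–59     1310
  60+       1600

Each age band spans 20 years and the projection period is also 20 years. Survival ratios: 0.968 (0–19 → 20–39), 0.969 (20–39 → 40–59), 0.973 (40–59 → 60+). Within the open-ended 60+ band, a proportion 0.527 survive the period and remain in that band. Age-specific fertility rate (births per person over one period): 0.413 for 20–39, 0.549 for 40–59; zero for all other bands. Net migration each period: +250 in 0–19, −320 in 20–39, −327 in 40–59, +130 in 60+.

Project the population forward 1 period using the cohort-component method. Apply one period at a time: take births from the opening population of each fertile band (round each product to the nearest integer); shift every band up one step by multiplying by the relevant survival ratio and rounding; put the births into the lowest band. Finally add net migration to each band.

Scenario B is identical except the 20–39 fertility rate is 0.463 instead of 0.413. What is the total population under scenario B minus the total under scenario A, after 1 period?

Period 1:
Births: 1960 × 0.413 = 809  |  1310 × 0.549 = 719 → total 1528
20–39: 1420 × 0.968 = 1375
40–59: 1960 × 0.969 = 1899
60+: 1310 × 0.973 + 1600 × 0.527 = 1275 + 843 = 2118
Net migration: 0–19 + 250 → 1778; 20–39 − 320 → 1055; 40–59 − 327 → 1572; 60+ + 130 → 2248
→ [1778, 1055, 1572, 2248]
Scenario A total after 1 period: 6653
Scenario B projection —
Period 1:
Births: 1960 × 0.463 = 907  |  1310 × 0.549 = 719 → total 1626
20–39: 1420 × 0.968 = 1375
40–59: 1960 × 0.969 = 1899
60+: 1310 × 0.973 + 1600 × 0.527 = 1275 + 843 = 2118
Net migration: 0–19 + 250 → 1876; 20–39 − 320 → 1055; 40–59 − 327 → 1572; 60+ + 130 → 2248
→ [1876, 1055, 1572, 2248]
Scenario B total after 1 period: 6751
Difference B − A = 6751 − 6653 = 98

98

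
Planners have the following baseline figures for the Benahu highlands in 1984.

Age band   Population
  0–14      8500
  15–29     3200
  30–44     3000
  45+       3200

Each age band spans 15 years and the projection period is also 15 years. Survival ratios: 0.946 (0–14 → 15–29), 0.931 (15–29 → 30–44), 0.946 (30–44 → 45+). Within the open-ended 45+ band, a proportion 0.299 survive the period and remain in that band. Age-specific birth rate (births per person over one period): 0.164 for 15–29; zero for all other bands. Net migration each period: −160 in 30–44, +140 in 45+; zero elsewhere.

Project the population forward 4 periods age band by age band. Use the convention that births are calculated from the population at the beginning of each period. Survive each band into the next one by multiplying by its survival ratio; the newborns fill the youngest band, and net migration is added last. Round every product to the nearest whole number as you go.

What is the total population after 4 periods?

4182

Let group 1 be 0–14 through group 4 = 45+.
Period 1.
Births: 3200 * 0.164 = 525
Group 2: 8500 * 0.946 = 8041
Group 3: 3200 * 0.931 = 2979
Group 4: 3000 * 0.946 + 3200 * 0.299 = 2838 + 957 = 3795
Net migration: Group 3 − 160 → 2819; Group 4 + 140 → 3935
Giving 525 / 8041 / 2819 / 3935.
Period 2.
Births: 8041 * 0.164 = 1319
Group 2: 525 * 0.946 = 497
Group 3: 8041 * 0.931 = 7486
Group 4: 2819 * 0.946 + 3935 * 0.299 = 2667 + 1177 = 3844
Net migration: Group 3 − 160 → 7326; Group 4 + 140 → 3984
Giving 1319 / 497 / 7326 / 3984.
Period 3.
Births: 497 * 0.164 = 82
Group 2: 1319 * 0.946 = 1248
Group 3: 497 * 0.931 = 463
Group 4: 7326 * 0.946 + 3984 * 0.299 = 6930 + 1191 = 8121
Net migration: Group 3 − 160 → 303; Group 4 + 140 → 8261
Giving 82 / 1248 / 303 / 8261.
Period 4.
Births: 1248 * 0.164 = 205
Group 2: 82 * 0.946 = 78
Group 3: 1248 * 0.931 = 1162
Group 4: 303 * 0.946 + 8261 * 0.299 = 287 + 2470 = 2757
Net migration: Group 3 − 160 → 1002; Group 4 + 140 → 2897
Giving 205 / 78 / 1002 / 2897.
Total after period 4: 205 + 78 + 1002 + 2897 = 4182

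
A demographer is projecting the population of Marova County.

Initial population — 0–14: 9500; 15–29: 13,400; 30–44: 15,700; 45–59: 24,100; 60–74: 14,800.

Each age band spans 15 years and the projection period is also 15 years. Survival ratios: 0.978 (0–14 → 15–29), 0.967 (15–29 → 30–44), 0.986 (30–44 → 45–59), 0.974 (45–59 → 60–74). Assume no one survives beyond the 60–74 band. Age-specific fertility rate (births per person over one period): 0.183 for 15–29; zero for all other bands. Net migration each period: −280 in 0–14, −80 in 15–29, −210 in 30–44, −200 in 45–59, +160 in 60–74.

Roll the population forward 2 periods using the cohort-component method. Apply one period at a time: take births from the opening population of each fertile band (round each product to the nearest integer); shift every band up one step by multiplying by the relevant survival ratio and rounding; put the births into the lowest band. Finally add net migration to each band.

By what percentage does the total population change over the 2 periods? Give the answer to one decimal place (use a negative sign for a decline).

Period 1:
Births: 13400 * 0.183 = 2452
15–29: 9500 * 0.978 = 9291
30–44: 13400 * 0.967 = 12958
45–59: 15700 * 0.986 = 15480
60–74: 24100 * 0.974 = 23473
Net migration: 0–14 − 280 → 2172; 15–29 − 80 → 9211; 30–44 − 210 → 12748; 45–59 − 200 → 15280; 60–74 + 160 → 23633
Giving 2172 / 9211 / 12748 / 15280 / 23633.
Period 2:
Births: 9211 * 0.183 = 1686
15–29: 2172 * 0.978 = 2124
30–44: 9211 * 0.967 = 8907
45–59: 12748 * 0.986 = 12570
60–74: 15280 * 0.974 = 14883
Net migration: 0–14 − 280 → 1406; 15–29 − 80 → 2044; 30–44 − 210 → 8697; 45–59 − 200 → 12370; 60–74 + 160 → 15043
Giving 1406 / 2044 / 8697 / 12370 / 15043.
Total: 77500 → 39560; change = -37940; percentage change = -49.0%

-49.0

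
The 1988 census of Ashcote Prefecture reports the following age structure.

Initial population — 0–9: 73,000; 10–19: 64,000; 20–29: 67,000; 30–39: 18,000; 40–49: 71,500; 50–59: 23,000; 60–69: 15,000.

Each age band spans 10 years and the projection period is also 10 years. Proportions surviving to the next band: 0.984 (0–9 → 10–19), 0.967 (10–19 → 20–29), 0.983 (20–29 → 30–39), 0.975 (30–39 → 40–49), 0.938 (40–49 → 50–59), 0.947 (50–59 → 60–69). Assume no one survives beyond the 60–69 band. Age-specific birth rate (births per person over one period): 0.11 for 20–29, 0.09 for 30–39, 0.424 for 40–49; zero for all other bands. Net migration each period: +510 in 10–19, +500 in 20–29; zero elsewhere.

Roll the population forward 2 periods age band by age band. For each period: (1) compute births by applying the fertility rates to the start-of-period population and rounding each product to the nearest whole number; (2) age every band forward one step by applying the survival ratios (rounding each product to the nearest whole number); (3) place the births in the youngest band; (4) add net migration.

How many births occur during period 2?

20231

Numbering the bands 1..7 from youngest to oldest:
Period 1.
Births: 67000 × 0.11 = 7370  |  18000 × 0.09 = 1620  |  71500 × 0.424 = 30316 ⇒ total 39306
Band 2: 73000 × 0.984 = 71832
Band 3: 64000 × 0.967 = 61888
Band 4: 67000 × 0.983 = 65861
Band 5: 18000 × 0.975 = 17550
Band 6: 71500 × 0.938 = 67067
Band 7: 23000 × 0.947 = 21781
Net migration: Band 2 + 510 → 72342; Band 3 + 500 → 62388
Giving 39306 / 72342 / 62388 / 65861 / 17550 / 67067 / 21781.
Period 2.
Births: 62388 × 0.11 = 6863  |  65861 × 0.09 = 5927  |  17550 × 0.424 = 7441 ⇒ total 20231
Band 2: 39306 × 0.984 = 38677
Band 3: 72342 × 0.967 = 69955
Band 4: 62388 × 0.983 = 61327
Band 5: 65861 × 0.975 = 64214
Band 6: 17550 × 0.938 = 16462
Band 7: 67067 × 0.947 = 63512
Net migration: Band 2 + 510 → 39187; Band 3 + 500 → 70455
Giving 20231 / 39187 / 70455 / 61327 / 64214 / 16462 / 63512.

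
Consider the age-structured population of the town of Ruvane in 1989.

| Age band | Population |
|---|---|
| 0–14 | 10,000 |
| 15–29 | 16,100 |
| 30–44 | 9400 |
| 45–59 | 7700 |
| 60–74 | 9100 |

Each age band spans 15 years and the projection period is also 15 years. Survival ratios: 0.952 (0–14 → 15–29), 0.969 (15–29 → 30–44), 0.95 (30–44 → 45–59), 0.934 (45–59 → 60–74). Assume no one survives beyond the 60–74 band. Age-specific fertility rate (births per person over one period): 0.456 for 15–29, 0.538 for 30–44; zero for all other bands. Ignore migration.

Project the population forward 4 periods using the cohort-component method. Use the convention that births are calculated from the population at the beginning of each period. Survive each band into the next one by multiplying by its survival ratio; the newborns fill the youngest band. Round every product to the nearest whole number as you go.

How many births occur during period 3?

10346

(Bands numbered youngest = 1 to oldest = 5.)
Period 1:
Births: 16100 * 0.456 = 7342, 9400 * 0.538 = 5057 ⇒ total 12399
Band 2: 10000 * 0.952 = 9520
Band 3: 16100 * 0.969 = 15601
Band 4: 9400 * 0.95 = 8930
Band 5: 7700 * 0.934 = 7192
End of period: [12399, 9520, 15601, 8930, 7192]
Period 2:
Births: 9520 * 0.456 = 4341, 15601 * 0.538 = 8393 ⇒ total 12734
Band 2: 12399 * 0.952 = 11804
Band 3: 9520 * 0.969 = 9225
Band 4: 15601 * 0.95 = 14821
Band 5: 8930 * 0.934 = 8341
End of period: [12734, 11804, 9225, 14821, 8341]
Period 3:
Births: 11804 * 0.456 = 5383, 9225 * 0.538 = 4963 ⇒ total 10346
Band 2: 12734 * 0.952 = 12123
Band 3: 11804 * 0.969 = 11438
Band 4: 9225 * 0.95 = 8764
Band 5: 14821 * 0.934 = 13843
End of period: [10346, 12123, 11438, 8764, 13843]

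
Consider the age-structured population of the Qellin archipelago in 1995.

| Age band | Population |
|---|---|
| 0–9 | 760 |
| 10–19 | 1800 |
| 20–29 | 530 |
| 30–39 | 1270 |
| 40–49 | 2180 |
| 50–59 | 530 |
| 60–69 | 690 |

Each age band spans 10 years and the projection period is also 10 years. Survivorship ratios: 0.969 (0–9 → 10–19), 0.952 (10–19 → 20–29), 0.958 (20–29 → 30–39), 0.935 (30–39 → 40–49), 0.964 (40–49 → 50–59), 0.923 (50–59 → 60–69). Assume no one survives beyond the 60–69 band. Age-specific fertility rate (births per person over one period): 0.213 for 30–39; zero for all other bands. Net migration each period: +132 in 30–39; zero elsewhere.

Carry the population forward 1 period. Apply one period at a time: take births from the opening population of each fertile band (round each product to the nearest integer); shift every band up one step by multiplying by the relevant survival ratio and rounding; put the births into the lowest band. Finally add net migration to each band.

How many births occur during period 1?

(Groups numbered youngest = 1 to oldest = 7.)
Period 1:
Births: 1270 * 0.213 = 271
Group 2: 760 * 0.969 = 736
Group 3: 1800 * 0.952 = 1714
Group 4: 530 * 0.958 = 508
Group 5: 1270 * 0.935 = 1187
Group 6: 2180 * 0.964 = 2102
Group 7: 530 * 0.923 = 489
Net migration: Group 4 + 132 → 640
→ [271, 736, 1714, 640, 1187, 2102, 489]

271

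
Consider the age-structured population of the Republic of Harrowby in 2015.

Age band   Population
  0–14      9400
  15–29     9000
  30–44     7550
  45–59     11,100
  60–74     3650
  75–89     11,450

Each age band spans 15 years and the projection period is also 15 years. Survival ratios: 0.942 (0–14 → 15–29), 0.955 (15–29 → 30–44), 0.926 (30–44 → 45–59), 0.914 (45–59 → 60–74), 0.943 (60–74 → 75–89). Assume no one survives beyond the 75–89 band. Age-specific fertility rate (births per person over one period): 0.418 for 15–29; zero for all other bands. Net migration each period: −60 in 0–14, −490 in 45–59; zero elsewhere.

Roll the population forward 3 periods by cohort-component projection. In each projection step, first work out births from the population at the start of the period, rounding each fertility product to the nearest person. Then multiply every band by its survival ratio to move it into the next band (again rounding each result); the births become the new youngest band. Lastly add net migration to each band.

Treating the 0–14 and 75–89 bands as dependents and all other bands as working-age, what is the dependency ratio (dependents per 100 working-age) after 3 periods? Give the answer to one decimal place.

Call the bands 1 to 6, youngest first.
— Period 1 —
Births: 9000 * 0.418 = 3762
Band 2: 9400 * 0.942 = 8855
Band 3: 9000 * 0.955 = 8595
Band 4: 7550 * 0.926 = 6991
Band 5: 11100 * 0.914 = 10145
Band 6: 3650 * 0.943 = 3442
Net migration: Band 1 − 60 → 3702; Band 4 − 490 → 6501
Giving 3702 / 8855 / 8595 / 6501 / 10145 / 3442.
— Period 2 —
Births: 8855 * 0.418 = 3701
Band 2: 3702 * 0.942 = 3487
Band 3: 8855 * 0.955 = 8457
Band 4: 8595 * 0.926 = 7959
Band 5: 6501 * 0.914 = 5942
Band 6: 10145 * 0.943 = 9567
Net migration: Band 1 − 60 → 3641; Band 4 − 490 → 7469
Giving 3641 / 3487 / 8457 / 7469 / 5942 / 9567.
— Period 3 —
Births: 3487 * 0.418 = 1458
Band 2: 3641 * 0.942 = 3430
Band 3: 3487 * 0.955 = 3330
Band 4: 8457 * 0.926 = 7831
Band 5: 7469 * 0.914 = 6827
Band 6: 5942 * 0.943 = 5603
Net migration: Band 1 − 60 → 1398; Band 4 − 490 → 7341
Giving 1398 / 3430 / 3330 / 7341 / 6827 / 5603.
Dependents (band 0–14 + band 75–89) = 1398 + 5603 = 7001; working-age = 20928; ratio = 7001/20928 × 100 = 33.5

33.5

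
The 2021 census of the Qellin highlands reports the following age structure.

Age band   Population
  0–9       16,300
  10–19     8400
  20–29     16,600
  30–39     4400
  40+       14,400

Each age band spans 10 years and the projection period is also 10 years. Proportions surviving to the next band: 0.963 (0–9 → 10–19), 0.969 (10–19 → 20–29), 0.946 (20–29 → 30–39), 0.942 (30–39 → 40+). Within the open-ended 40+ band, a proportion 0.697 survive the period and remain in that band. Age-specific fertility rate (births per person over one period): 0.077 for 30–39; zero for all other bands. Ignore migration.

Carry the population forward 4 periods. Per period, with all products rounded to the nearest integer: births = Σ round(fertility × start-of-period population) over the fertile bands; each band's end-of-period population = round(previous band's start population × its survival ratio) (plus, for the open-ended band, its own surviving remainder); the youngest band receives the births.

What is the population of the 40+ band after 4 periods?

30598

— Period 1 —
Births: 4400 × 0.077 = 339
10–19: 16300 × 0.963 = 15697
20–29: 8400 × 0.969 = 8140
30–39: 16600 × 0.946 = 15704
40+: 4400 × 0.942 + 14400 × 0.697 = 4145 + 10037 = 14182
→ [339, 15697, 8140, 15704, 14182]
— Period 2 —
Births: 15704 × 0.077 = 1209
10–19: 339 × 0.963 = 326
20–29: 15697 × 0.969 = 15210
30–39: 8140 × 0.946 = 7700
40+: 15704 × 0.942 + 14182 × 0.697 = 14793 + 9885 = 24678
→ [1209, 326, 15210, 7700, 24678]
— Period 3 —
Births: 7700 × 0.077 = 593
10–19: 1209 × 0.963 = 1164
20–29: 326 × 0.969 = 316
30–39: 15210 × 0.946 = 14389
40+: 7700 × 0.942 + 24678 × 0.697 = 7253 + 17201 = 24454
→ [593, 1164, 316, 14389, 24454]
— Period 4 —
Births: 14389 × 0.077 = 1108
10–19: 593 × 0.963 = 571
20–29: 1164 × 0.969 = 1128
30–39: 316 × 0.946 = 299
40+: 14389 × 0.942 + 24454 × 0.697 = 13554 + 17044 = 30598
→ [1108, 571, 1128, 299, 30598]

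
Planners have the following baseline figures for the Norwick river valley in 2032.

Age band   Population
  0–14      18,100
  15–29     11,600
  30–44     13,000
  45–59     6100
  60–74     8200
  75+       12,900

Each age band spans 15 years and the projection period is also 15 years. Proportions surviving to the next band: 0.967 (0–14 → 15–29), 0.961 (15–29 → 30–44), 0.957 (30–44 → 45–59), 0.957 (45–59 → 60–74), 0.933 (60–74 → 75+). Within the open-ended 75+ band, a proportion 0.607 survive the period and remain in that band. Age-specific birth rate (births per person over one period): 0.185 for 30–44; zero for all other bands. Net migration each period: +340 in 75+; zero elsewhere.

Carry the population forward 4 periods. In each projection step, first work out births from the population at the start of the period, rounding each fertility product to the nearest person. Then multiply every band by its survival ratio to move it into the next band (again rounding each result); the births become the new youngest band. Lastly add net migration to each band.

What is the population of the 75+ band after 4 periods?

22486

Period 1:
Births: 13000 * 0.185 = 2405
15–29: 18100 * 0.967 = 17503
30–44: 11600 * 0.961 = 11148
45–59: 13000 * 0.957 = 12441
60–74: 6100 * 0.957 = 5838
75+: 8200 * 0.933 + 12900 * 0.607 = 7651 + 7830 = 15481
Net migration: 75+ + 340 → 15821
Population now: 0–14=2405, 15–29=17503, 30–44=11148, 45–59=12441, 60–74=5838, 75+=15821
Period 2:
Births: 11148 * 0.185 = 2062
15–29: 2405 * 0.967 = 2326
30–44: 17503 * 0.961 = 16820
45–59: 11148 * 0.957 = 10669
60–74: 12441 * 0.957 = 11906
75+: 5838 * 0.933 + 15821 * 0.607 = 5447 + 9603 = 15050
Net migration: 75+ + 340 → 15390
Population now: 0–14=2062, 15–29=2326, 30–44=16820, 45–59=10669, 60–74=11906, 75+=15390
Period 3:
Births: 16820 * 0.185 = 3112
15–29: 2062 * 0.967 = 1994
30–44: 2326 * 0.961 = 2235
45–59: 16820 * 0.957 = 16097
60–74: 10669 * 0.957 = 10210
75+: 11906 * 0.933 + 15390 * 0.607 = 11108 + 9342 = 20450
Net migration: 75+ + 340 → 20790
Population now: 0–14=3112, 15–29=1994, 30–44=2235, 45–59=16097, 60–74=10210, 75+=20790
Period 4:
Births: 2235 * 0.185 = 413
15–29: 3112 * 0.967 = 3009
30–44: 1994 * 0.961 = 1916
45–59: 2235 * 0.957 = 2139
60–74: 16097 * 0.957 = 15405
75+: 10210 * 0.933 + 20790 * 0.607 = 9526 + 12620 = 22146
Net migration: 75+ + 340 → 22486
Population now: 0–14=413, 15–29=3009, 30–44=1916, 45–59=2139, 60–74=15405, 75+=22486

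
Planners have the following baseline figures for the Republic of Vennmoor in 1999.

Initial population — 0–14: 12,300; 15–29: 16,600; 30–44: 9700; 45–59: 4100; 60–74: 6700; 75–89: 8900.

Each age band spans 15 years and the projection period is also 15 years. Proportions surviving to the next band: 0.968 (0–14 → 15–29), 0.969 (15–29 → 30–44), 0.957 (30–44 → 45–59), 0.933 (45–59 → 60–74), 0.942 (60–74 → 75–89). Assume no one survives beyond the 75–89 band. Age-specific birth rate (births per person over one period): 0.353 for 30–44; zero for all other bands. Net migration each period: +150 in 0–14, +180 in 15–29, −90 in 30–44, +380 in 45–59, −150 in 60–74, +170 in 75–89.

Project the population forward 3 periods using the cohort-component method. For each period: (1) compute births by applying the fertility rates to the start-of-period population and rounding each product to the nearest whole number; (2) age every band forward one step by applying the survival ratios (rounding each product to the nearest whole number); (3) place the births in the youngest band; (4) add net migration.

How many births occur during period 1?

3424

Numbering the bands 1..6 from youngest to oldest:
— Period 1 —
Births: 9700 * 0.353 = 3424
Band 2: 12300 * 0.968 = 11906
Band 3: 16600 * 0.969 = 16085
Band 4: 9700 * 0.957 = 9283
Band 5: 4100 * 0.933 = 3825
Band 6: 6700 * 0.942 = 6311
Net migration: Band 1 + 150 → 3574; Band 2 + 180 → 12086; Band 3 − 90 → 15995; Band 4 + 380 → 9663; Band 5 − 150 → 3675; Band 6 + 170 → 6481
End of period: [3574, 12086, 15995, 9663, 3675, 6481]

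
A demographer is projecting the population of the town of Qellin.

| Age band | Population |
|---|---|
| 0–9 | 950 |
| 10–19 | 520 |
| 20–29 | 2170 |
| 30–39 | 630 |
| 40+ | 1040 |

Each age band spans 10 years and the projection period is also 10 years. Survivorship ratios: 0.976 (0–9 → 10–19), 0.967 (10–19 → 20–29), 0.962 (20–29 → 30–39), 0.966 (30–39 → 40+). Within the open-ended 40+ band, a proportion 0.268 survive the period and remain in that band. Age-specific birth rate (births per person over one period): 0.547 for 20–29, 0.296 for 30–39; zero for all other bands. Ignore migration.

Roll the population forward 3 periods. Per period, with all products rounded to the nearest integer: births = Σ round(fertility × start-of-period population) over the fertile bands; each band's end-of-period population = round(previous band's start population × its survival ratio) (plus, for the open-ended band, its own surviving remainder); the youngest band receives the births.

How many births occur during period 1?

1373

(Bands numbered youngest = 1 to oldest = 5.)
— Period 1 —
Births: 2170 × 0.547 = 1187 ; 630 × 0.296 = 186 → 1373
Band 2: 950 × 0.976 = 927
Band 3: 520 × 0.967 = 503
Band 4: 2170 × 0.962 = 2088
Band 5: 630 × 0.966 + 1040 × 0.268 = 609 + 279 = 888
End of period: [1373, 927, 503, 2088, 888]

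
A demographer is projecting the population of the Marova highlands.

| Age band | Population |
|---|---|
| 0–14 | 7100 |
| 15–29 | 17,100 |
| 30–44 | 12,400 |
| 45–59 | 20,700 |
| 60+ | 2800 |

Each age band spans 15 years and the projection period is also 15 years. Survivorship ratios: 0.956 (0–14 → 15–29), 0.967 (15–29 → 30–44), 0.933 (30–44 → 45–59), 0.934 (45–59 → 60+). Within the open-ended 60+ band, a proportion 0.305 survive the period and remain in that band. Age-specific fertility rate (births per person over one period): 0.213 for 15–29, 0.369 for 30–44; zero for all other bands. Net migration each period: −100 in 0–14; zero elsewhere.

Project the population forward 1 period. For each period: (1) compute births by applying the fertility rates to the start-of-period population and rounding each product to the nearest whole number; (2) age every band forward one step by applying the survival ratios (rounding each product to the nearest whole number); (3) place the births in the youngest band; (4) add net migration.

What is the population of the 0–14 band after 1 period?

Period 1.
Births: 17100 × 0.213 = 3642, 12400 × 0.369 = 4576 → 8218
15–29: 7100 × 0.956 = 6788
30–44: 17100 × 0.967 = 16536
45–59: 12400 × 0.933 = 11569
60+: 20700 × 0.934 + 2800 × 0.305 = 19334 + 854 = 20188
Net migration: 0–14 − 100 → 8118
End of period: [8118, 6788, 16536, 11569, 20188]

8118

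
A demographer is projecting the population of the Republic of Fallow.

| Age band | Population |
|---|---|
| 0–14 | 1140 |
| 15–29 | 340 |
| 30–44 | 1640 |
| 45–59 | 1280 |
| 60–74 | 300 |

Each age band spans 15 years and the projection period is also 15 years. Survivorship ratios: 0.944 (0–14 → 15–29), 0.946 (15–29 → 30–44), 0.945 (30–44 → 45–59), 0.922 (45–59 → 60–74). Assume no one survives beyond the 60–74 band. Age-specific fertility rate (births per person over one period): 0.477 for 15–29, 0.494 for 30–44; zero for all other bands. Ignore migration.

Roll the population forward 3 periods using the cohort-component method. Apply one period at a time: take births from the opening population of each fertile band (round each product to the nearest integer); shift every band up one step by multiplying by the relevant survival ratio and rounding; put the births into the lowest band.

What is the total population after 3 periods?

3685

[period 1]
Births: 340 × 0.477 = 162, 1640 × 0.494 = 810 — total 972
15–29: 1140 × 0.944 = 1076
30–44: 340 × 0.946 = 322
45–59: 1640 × 0.945 = 1550
60–74: 1280 × 0.922 = 1180
→ [972, 1076, 322, 1550, 1180]
[period 2]
Births: 1076 × 0.477 = 513, 322 × 0.494 = 159 — total 672
15–29: 972 × 0.944 = 918
30–44: 1076 × 0.946 = 1018
45–59: 322 × 0.945 = 304
60–74: 1550 × 0.922 = 1429
→ [672, 918, 1018, 304, 1429]
[period 3]
Births: 918 × 0.477 = 438, 1018 × 0.494 = 503 — total 941
15–29: 672 × 0.944 = 634
30–44: 918 × 0.946 = 868
45–59: 1018 × 0.945 = 962
60–74: 304 × 0.922 = 280
→ [941, 634, 868, 962, 280]
Total after period 3: 941 + 634 + 868 + 962 + 280 = 3685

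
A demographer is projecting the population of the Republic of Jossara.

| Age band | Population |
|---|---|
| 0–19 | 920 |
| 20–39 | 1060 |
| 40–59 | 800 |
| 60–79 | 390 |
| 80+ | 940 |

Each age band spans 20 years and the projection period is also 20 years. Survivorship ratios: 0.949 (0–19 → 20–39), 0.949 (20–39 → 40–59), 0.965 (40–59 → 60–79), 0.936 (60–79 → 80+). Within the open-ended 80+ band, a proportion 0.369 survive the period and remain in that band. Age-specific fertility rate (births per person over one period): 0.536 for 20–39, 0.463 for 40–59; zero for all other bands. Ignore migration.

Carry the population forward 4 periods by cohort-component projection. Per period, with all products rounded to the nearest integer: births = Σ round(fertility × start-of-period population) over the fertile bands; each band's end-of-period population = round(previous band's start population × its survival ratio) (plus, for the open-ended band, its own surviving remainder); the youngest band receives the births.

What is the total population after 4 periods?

4556

Period 1:
Births: 1060 * 0.536 = 568, 800 * 0.463 = 370 ⇒ total 938
20–39: 920 * 0.949 = 873
40–59: 1060 * 0.949 = 1006
60–79: 800 * 0.965 = 772
80+: 390 * 0.936 + 940 * 0.369 = 365 + 347 = 712
End of period: [938, 873, 1006, 772, 712]
Period 2:
Births: 873 * 0.536 = 468, 1006 * 0.463 = 466 ⇒ total 934
20–39: 938 * 0.949 = 890
40–59: 873 * 0.949 = 828
60–79: 1006 * 0.965 = 971
80+: 772 * 0.936 + 712 * 0.369 = 723 + 263 = 986
End of period: [934, 890, 828, 971, 986]
Period 3:
Births: 890 * 0.536 = 477, 828 * 0.463 = 383 ⇒ total 860
20–39: 934 * 0.949 = 886
40–59: 890 * 0.949 = 845
60–79: 828 * 0.965 = 799
80+: 971 * 0.936 + 986 * 0.369 = 909 + 364 = 1273
End of period: [860, 886, 845, 799, 1273]
Period 4:
Births: 886 * 0.536 = 475, 845 * 0.463 = 391 ⇒ total 866
20–39: 860 * 0.949 = 816
40–59: 886 * 0.949 = 841
60–79: 845 * 0.965 = 815
80+: 799 * 0.936 + 1273 * 0.369 = 748 + 470 = 1218
End of period: [866, 816, 841, 815, 1218]
Total after period 4: 866 + 816 + 841 + 815 + 1218 = 4556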